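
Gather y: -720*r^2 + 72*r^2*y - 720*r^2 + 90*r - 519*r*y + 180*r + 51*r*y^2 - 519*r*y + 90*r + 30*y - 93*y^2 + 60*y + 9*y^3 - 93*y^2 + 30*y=-1440*r^2 + 360*r + 9*y^3 + y^2*(51*r - 186) + y*(72*r^2 - 1038*r + 120)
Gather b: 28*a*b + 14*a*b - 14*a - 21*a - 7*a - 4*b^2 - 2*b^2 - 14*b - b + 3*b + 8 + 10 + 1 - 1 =-42*a - 6*b^2 + b*(42*a - 12) + 18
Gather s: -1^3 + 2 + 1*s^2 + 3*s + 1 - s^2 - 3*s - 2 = 0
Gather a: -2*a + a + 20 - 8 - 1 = 11 - a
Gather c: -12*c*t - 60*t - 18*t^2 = -12*c*t - 18*t^2 - 60*t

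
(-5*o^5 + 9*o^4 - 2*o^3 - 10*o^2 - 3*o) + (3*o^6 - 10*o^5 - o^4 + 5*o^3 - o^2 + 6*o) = 3*o^6 - 15*o^5 + 8*o^4 + 3*o^3 - 11*o^2 + 3*o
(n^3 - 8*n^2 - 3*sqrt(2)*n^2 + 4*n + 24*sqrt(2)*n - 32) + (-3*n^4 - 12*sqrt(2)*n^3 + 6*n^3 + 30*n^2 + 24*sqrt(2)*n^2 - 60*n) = -3*n^4 - 12*sqrt(2)*n^3 + 7*n^3 + 22*n^2 + 21*sqrt(2)*n^2 - 56*n + 24*sqrt(2)*n - 32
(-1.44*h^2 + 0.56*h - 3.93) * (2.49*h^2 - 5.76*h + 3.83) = -3.5856*h^4 + 9.6888*h^3 - 18.5265*h^2 + 24.7816*h - 15.0519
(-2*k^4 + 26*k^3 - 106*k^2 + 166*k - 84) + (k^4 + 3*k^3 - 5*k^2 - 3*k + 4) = -k^4 + 29*k^3 - 111*k^2 + 163*k - 80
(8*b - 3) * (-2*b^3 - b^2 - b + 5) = -16*b^4 - 2*b^3 - 5*b^2 + 43*b - 15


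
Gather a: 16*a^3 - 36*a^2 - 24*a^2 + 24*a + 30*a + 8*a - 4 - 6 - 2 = 16*a^3 - 60*a^2 + 62*a - 12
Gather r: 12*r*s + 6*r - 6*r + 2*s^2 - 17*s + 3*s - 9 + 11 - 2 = 12*r*s + 2*s^2 - 14*s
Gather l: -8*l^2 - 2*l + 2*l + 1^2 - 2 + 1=-8*l^2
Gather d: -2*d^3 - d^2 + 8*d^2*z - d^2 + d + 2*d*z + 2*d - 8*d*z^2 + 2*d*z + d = -2*d^3 + d^2*(8*z - 2) + d*(-8*z^2 + 4*z + 4)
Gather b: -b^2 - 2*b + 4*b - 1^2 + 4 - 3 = -b^2 + 2*b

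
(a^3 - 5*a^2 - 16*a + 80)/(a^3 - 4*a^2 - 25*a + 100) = (a + 4)/(a + 5)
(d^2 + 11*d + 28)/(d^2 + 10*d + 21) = (d + 4)/(d + 3)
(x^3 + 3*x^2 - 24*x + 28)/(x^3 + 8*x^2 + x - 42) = (x - 2)/(x + 3)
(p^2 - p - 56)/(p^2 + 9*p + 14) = (p - 8)/(p + 2)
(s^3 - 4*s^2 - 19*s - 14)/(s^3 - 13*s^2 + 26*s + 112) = (s + 1)/(s - 8)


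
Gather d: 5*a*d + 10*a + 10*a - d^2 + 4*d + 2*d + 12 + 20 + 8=20*a - d^2 + d*(5*a + 6) + 40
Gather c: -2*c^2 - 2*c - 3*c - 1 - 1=-2*c^2 - 5*c - 2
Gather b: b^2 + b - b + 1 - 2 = b^2 - 1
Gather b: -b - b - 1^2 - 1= -2*b - 2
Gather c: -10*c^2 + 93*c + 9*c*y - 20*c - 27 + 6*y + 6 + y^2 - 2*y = -10*c^2 + c*(9*y + 73) + y^2 + 4*y - 21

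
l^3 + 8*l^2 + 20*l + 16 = (l + 2)^2*(l + 4)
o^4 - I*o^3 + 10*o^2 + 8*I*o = o*(o - 4*I)*(o + I)*(o + 2*I)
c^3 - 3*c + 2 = (c - 1)^2*(c + 2)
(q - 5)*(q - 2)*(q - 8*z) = q^3 - 8*q^2*z - 7*q^2 + 56*q*z + 10*q - 80*z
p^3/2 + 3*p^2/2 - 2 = (p/2 + 1)*(p - 1)*(p + 2)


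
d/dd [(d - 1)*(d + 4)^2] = (d + 4)*(3*d + 2)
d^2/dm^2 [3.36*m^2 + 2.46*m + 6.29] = 6.72000000000000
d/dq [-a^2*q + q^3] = -a^2 + 3*q^2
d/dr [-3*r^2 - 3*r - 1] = -6*r - 3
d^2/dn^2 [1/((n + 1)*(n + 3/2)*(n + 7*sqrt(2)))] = 4*(4*(n + 1)^2*(n + 7*sqrt(2))^2 + 2*(n + 1)^2*(n + 7*sqrt(2))*(2*n + 3) + (n + 1)^2*(2*n + 3)^2 + 2*(n + 1)*(n + 7*sqrt(2))^2*(2*n + 3) + (n + 1)*(n + 7*sqrt(2))*(2*n + 3)^2 + (n + 7*sqrt(2))^2*(2*n + 3)^2)/((n + 1)^3*(n + 7*sqrt(2))^3*(2*n + 3)^3)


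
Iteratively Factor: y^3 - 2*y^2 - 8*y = (y - 4)*(y^2 + 2*y) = (y - 4)*(y + 2)*(y)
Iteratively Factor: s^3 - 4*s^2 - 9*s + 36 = (s - 3)*(s^2 - s - 12) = (s - 4)*(s - 3)*(s + 3)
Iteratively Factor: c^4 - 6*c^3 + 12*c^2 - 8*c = (c - 2)*(c^3 - 4*c^2 + 4*c) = (c - 2)^2*(c^2 - 2*c) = (c - 2)^3*(c)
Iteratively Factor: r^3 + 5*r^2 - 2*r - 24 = (r + 4)*(r^2 + r - 6) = (r + 3)*(r + 4)*(r - 2)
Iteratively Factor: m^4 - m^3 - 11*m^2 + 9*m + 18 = (m + 1)*(m^3 - 2*m^2 - 9*m + 18) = (m - 2)*(m + 1)*(m^2 - 9) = (m - 2)*(m + 1)*(m + 3)*(m - 3)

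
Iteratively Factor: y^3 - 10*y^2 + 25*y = (y)*(y^2 - 10*y + 25) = y*(y - 5)*(y - 5)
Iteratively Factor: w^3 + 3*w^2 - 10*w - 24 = (w + 4)*(w^2 - w - 6) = (w + 2)*(w + 4)*(w - 3)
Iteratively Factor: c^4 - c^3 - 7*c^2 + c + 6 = (c + 2)*(c^3 - 3*c^2 - c + 3) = (c + 1)*(c + 2)*(c^2 - 4*c + 3) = (c - 3)*(c + 1)*(c + 2)*(c - 1)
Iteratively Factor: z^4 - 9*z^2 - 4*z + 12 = (z - 3)*(z^3 + 3*z^2 - 4) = (z - 3)*(z + 2)*(z^2 + z - 2) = (z - 3)*(z - 1)*(z + 2)*(z + 2)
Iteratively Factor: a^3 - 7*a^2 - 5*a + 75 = (a - 5)*(a^2 - 2*a - 15) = (a - 5)*(a + 3)*(a - 5)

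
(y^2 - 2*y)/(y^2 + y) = (y - 2)/(y + 1)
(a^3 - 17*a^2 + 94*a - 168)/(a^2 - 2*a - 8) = (a^2 - 13*a + 42)/(a + 2)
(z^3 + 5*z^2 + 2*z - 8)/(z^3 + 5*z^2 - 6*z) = (z^2 + 6*z + 8)/(z*(z + 6))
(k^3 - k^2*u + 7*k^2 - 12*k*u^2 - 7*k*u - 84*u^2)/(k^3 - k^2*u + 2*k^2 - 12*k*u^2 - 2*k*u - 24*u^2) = (k + 7)/(k + 2)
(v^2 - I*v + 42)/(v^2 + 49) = (v + 6*I)/(v + 7*I)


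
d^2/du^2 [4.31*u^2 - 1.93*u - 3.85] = 8.62000000000000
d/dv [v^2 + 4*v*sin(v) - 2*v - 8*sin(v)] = 4*v*cos(v) + 2*v + 4*sin(v) - 8*cos(v) - 2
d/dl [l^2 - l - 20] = 2*l - 1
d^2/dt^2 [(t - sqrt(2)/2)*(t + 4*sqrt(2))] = 2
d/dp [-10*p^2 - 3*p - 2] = -20*p - 3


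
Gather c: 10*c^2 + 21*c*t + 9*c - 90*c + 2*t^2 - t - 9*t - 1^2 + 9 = 10*c^2 + c*(21*t - 81) + 2*t^2 - 10*t + 8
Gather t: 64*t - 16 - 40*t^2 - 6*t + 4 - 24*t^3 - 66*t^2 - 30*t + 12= -24*t^3 - 106*t^2 + 28*t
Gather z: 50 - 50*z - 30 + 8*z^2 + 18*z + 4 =8*z^2 - 32*z + 24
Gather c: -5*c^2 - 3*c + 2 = -5*c^2 - 3*c + 2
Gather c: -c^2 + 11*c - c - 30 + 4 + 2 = -c^2 + 10*c - 24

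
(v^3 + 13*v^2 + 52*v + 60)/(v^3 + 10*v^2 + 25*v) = (v^2 + 8*v + 12)/(v*(v + 5))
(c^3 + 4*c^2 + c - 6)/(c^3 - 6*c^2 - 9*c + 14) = (c + 3)/(c - 7)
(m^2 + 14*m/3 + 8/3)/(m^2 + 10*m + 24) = (m + 2/3)/(m + 6)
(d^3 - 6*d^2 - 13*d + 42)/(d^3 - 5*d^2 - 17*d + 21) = (d - 2)/(d - 1)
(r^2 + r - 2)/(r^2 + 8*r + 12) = (r - 1)/(r + 6)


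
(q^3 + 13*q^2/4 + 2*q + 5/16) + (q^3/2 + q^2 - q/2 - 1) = 3*q^3/2 + 17*q^2/4 + 3*q/2 - 11/16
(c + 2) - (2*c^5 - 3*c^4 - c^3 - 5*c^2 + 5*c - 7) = -2*c^5 + 3*c^4 + c^3 + 5*c^2 - 4*c + 9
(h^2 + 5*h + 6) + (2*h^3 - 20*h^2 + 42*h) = 2*h^3 - 19*h^2 + 47*h + 6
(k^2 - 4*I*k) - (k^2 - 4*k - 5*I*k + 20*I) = 4*k + I*k - 20*I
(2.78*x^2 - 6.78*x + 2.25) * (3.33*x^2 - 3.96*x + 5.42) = 9.2574*x^4 - 33.5862*x^3 + 49.4089*x^2 - 45.6576*x + 12.195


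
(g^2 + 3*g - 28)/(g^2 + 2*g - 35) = (g - 4)/(g - 5)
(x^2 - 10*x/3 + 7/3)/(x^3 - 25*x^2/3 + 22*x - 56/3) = (x - 1)/(x^2 - 6*x + 8)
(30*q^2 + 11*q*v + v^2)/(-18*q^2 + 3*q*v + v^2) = (-5*q - v)/(3*q - v)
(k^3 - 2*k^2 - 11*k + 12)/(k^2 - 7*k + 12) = (k^2 + 2*k - 3)/(k - 3)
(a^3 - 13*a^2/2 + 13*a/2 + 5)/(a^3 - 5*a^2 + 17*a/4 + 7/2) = 2*(a - 5)/(2*a - 7)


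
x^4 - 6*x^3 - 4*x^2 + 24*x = x*(x - 6)*(x - 2)*(x + 2)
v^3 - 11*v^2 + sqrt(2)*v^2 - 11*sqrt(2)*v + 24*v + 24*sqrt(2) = (v - 8)*(v - 3)*(v + sqrt(2))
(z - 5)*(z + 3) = z^2 - 2*z - 15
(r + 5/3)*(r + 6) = r^2 + 23*r/3 + 10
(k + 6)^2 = k^2 + 12*k + 36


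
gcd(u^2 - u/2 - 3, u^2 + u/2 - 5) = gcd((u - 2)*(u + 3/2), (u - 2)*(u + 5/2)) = u - 2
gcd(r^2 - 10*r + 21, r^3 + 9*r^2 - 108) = r - 3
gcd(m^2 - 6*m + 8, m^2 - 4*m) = m - 4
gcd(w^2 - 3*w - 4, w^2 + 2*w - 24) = w - 4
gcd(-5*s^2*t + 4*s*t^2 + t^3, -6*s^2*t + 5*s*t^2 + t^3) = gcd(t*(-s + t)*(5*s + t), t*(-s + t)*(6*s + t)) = s*t - t^2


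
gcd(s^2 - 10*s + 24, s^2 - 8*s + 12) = s - 6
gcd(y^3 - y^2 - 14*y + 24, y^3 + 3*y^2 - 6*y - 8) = y^2 + 2*y - 8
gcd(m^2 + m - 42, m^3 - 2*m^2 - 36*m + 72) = m - 6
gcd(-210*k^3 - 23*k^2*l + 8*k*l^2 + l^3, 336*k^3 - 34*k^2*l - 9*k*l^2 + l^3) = 6*k + l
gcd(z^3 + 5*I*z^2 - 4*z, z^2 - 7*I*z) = z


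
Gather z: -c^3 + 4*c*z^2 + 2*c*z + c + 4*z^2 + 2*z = -c^3 + c + z^2*(4*c + 4) + z*(2*c + 2)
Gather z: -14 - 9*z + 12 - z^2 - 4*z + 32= -z^2 - 13*z + 30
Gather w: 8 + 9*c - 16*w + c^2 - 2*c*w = c^2 + 9*c + w*(-2*c - 16) + 8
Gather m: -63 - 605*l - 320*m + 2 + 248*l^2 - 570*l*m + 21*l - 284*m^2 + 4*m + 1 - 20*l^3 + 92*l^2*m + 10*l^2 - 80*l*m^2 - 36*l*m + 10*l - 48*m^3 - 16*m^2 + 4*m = -20*l^3 + 258*l^2 - 574*l - 48*m^3 + m^2*(-80*l - 300) + m*(92*l^2 - 606*l - 312) - 60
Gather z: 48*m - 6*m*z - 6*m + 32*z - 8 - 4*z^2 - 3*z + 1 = 42*m - 4*z^2 + z*(29 - 6*m) - 7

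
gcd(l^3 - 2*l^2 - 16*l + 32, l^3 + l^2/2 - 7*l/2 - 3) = l - 2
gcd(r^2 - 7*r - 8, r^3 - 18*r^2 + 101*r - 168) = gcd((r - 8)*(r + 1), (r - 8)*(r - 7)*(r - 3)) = r - 8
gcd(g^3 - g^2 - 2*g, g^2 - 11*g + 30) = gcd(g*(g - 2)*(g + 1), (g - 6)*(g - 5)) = 1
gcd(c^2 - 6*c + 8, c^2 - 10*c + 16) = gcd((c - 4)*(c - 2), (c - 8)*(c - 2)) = c - 2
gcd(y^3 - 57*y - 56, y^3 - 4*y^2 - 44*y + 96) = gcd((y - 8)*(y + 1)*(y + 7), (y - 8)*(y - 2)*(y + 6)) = y - 8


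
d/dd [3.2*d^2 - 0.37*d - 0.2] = 6.4*d - 0.37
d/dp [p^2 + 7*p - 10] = 2*p + 7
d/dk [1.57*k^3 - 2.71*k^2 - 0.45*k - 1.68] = 4.71*k^2 - 5.42*k - 0.45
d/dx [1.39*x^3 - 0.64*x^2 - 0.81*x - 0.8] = 4.17*x^2 - 1.28*x - 0.81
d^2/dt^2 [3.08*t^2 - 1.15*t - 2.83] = 6.16000000000000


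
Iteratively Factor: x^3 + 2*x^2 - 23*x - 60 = (x + 3)*(x^2 - x - 20) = (x - 5)*(x + 3)*(x + 4)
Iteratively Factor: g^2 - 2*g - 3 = (g - 3)*(g + 1)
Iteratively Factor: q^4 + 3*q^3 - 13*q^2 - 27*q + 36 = (q - 1)*(q^3 + 4*q^2 - 9*q - 36) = (q - 3)*(q - 1)*(q^2 + 7*q + 12) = (q - 3)*(q - 1)*(q + 3)*(q + 4)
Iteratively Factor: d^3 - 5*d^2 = (d)*(d^2 - 5*d) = d*(d - 5)*(d)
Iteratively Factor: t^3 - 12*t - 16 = (t + 2)*(t^2 - 2*t - 8) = (t + 2)^2*(t - 4)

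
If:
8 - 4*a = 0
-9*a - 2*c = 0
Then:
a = 2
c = -9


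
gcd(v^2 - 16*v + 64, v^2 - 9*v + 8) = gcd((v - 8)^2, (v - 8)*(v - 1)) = v - 8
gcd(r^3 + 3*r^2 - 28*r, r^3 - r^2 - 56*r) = r^2 + 7*r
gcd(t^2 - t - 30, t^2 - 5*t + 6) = 1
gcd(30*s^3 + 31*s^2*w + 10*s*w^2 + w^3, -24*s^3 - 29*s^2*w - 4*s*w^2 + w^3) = 3*s + w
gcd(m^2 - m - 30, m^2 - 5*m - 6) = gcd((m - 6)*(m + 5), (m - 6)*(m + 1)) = m - 6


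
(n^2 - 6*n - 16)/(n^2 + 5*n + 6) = (n - 8)/(n + 3)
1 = 1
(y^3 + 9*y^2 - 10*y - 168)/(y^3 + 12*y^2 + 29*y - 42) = (y - 4)/(y - 1)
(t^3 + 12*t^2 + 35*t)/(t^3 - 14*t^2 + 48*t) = (t^2 + 12*t + 35)/(t^2 - 14*t + 48)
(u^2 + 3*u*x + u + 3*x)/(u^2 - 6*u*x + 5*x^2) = (u^2 + 3*u*x + u + 3*x)/(u^2 - 6*u*x + 5*x^2)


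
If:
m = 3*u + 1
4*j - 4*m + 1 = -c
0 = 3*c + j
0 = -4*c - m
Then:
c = -1/5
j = 3/5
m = 4/5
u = -1/15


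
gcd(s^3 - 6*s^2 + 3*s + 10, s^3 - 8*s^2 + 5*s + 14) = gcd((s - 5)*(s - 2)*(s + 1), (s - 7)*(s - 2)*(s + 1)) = s^2 - s - 2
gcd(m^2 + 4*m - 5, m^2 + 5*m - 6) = m - 1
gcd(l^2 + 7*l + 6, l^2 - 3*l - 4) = l + 1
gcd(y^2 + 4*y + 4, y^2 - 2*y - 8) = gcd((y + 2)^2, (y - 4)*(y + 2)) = y + 2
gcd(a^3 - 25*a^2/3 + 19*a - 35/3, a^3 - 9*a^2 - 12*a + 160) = a - 5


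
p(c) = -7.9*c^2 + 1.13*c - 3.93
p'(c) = 1.13 - 15.8*c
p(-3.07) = -81.86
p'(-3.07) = 49.64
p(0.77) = -7.74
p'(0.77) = -11.04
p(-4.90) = -199.15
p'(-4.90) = 78.55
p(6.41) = -321.28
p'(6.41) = -100.15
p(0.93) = -9.71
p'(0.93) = -13.56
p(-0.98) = -12.62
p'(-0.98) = 16.61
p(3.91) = -120.29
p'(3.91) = -60.65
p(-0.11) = -4.15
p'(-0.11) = 2.87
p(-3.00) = -78.42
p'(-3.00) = 48.53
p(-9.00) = -654.00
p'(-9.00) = 143.33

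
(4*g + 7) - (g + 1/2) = 3*g + 13/2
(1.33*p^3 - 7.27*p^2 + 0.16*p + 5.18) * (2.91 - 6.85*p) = -9.1105*p^4 + 53.6698*p^3 - 22.2517*p^2 - 35.0174*p + 15.0738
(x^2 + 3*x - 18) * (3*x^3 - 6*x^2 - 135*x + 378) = 3*x^5 + 3*x^4 - 207*x^3 + 81*x^2 + 3564*x - 6804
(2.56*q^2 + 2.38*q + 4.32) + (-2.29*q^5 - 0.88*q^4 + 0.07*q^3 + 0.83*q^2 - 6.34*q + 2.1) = -2.29*q^5 - 0.88*q^4 + 0.07*q^3 + 3.39*q^2 - 3.96*q + 6.42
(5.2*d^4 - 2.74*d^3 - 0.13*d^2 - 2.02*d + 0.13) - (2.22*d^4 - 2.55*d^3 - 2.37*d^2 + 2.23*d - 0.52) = 2.98*d^4 - 0.19*d^3 + 2.24*d^2 - 4.25*d + 0.65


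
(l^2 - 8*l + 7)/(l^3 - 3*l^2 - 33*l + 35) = 1/(l + 5)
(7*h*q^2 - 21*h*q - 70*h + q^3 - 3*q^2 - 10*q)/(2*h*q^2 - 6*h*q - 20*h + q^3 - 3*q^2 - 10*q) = (7*h + q)/(2*h + q)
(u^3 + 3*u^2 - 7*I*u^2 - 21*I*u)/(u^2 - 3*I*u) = (u^2 + u*(3 - 7*I) - 21*I)/(u - 3*I)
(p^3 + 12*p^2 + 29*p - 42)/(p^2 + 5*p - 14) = (p^2 + 5*p - 6)/(p - 2)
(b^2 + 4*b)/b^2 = (b + 4)/b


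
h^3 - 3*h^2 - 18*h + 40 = (h - 5)*(h - 2)*(h + 4)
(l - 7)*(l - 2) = l^2 - 9*l + 14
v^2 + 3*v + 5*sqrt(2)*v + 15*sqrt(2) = (v + 3)*(v + 5*sqrt(2))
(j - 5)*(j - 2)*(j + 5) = j^3 - 2*j^2 - 25*j + 50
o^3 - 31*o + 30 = (o - 5)*(o - 1)*(o + 6)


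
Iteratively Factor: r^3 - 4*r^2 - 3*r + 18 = (r + 2)*(r^2 - 6*r + 9) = (r - 3)*(r + 2)*(r - 3)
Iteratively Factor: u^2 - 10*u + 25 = (u - 5)*(u - 5)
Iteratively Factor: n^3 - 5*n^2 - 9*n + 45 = (n - 5)*(n^2 - 9) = (n - 5)*(n - 3)*(n + 3)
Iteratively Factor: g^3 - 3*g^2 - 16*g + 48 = (g + 4)*(g^2 - 7*g + 12) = (g - 4)*(g + 4)*(g - 3)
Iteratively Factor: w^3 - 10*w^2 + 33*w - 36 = (w - 3)*(w^2 - 7*w + 12) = (w - 3)^2*(w - 4)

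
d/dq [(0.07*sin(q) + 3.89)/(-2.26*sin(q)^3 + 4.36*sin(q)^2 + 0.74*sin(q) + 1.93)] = (0.3164*sin(q)^3 + 26.069*sin(q)^2 - 33.9208*sin(q) - 2.7435)*cos(q)/(5.1076*sin(q)^6 - 19.7072*sin(q)^5 + 15.6648*sin(q)^4 - 2.2708*sin(q)^3 + 17.3772*sin(q)^2 + 2.8564*sin(q) + 3.7249)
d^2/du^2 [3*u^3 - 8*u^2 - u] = 18*u - 16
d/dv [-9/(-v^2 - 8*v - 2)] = 18*(-v - 4)/(v^2 + 8*v + 2)^2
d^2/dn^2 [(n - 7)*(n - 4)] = 2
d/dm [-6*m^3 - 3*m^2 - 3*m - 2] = -18*m^2 - 6*m - 3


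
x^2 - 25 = (x - 5)*(x + 5)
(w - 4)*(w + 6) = w^2 + 2*w - 24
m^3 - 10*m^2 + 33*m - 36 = (m - 4)*(m - 3)^2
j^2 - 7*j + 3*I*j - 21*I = (j - 7)*(j + 3*I)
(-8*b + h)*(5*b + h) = -40*b^2 - 3*b*h + h^2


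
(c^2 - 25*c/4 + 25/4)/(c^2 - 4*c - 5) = (c - 5/4)/(c + 1)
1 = 1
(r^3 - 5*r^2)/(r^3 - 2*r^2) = (r - 5)/(r - 2)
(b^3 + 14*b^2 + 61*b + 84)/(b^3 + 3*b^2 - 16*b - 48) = (b + 7)/(b - 4)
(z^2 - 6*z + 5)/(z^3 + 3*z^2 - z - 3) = (z - 5)/(z^2 + 4*z + 3)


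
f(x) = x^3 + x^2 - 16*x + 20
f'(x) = 3*x^2 + 2*x - 16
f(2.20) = 0.29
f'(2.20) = 2.92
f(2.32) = 0.75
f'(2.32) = 4.79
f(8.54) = 579.13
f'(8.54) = 219.87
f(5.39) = 119.40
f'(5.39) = 81.94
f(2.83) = 5.39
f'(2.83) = 13.69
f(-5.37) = -20.10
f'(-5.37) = 59.77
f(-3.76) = 41.14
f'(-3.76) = 18.89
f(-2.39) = 50.30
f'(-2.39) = -3.64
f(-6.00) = -64.00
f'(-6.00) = 80.00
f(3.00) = 8.00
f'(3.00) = 17.00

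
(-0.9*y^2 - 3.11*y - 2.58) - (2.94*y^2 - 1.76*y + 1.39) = -3.84*y^2 - 1.35*y - 3.97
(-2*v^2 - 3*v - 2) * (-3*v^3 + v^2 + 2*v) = 6*v^5 + 7*v^4 - v^3 - 8*v^2 - 4*v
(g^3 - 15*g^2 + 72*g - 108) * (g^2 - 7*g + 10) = g^5 - 22*g^4 + 187*g^3 - 762*g^2 + 1476*g - 1080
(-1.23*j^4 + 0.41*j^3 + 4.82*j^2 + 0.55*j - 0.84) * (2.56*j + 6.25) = -3.1488*j^5 - 6.6379*j^4 + 14.9017*j^3 + 31.533*j^2 + 1.2871*j - 5.25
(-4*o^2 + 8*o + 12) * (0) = 0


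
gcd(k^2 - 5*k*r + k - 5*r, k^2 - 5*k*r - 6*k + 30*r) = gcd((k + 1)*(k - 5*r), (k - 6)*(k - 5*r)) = -k + 5*r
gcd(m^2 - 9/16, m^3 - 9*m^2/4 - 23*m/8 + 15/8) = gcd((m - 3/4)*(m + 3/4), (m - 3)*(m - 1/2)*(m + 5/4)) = 1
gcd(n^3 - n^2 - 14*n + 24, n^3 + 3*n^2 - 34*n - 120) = n + 4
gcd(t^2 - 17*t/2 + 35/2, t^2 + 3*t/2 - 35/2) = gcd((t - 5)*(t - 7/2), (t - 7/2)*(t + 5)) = t - 7/2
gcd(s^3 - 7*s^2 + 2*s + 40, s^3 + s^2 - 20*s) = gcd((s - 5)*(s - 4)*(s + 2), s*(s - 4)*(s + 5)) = s - 4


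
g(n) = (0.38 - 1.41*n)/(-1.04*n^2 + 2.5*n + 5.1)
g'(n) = (0.38 - 1.41*n)*(2.08*n - 2.5)/(-1.04*n^2 + 2.5*n + 5.1)^2 - 1.41/(-1.04*n^2 + 2.5*n + 5.1) = (-1.4664*n^2 + 0.7904*n - 8.141)/(1.0816*n^4 - 5.2*n^3 - 4.358*n^2 + 25.5*n + 26.01)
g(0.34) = -0.02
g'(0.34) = -0.24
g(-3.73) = -0.30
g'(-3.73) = -0.09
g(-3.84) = -0.29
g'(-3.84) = -0.08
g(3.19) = -1.65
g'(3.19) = -3.31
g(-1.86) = -0.95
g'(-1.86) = -1.48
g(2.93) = -1.07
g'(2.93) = -1.51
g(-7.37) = -0.15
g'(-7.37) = -0.02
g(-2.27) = -0.60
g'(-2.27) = -0.50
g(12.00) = 0.14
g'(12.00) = -0.02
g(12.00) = 0.14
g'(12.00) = -0.02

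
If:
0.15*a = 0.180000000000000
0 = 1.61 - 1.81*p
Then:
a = 1.20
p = 0.89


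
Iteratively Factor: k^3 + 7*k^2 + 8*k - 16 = (k + 4)*(k^2 + 3*k - 4) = (k - 1)*(k + 4)*(k + 4)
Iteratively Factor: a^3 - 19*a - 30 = (a - 5)*(a^2 + 5*a + 6) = (a - 5)*(a + 2)*(a + 3)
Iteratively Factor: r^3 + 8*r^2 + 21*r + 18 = (r + 2)*(r^2 + 6*r + 9) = (r + 2)*(r + 3)*(r + 3)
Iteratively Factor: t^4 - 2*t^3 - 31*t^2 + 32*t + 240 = (t + 4)*(t^3 - 6*t^2 - 7*t + 60) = (t - 4)*(t + 4)*(t^2 - 2*t - 15) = (t - 5)*(t - 4)*(t + 4)*(t + 3)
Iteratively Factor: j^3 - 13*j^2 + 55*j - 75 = (j - 3)*(j^2 - 10*j + 25) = (j - 5)*(j - 3)*(j - 5)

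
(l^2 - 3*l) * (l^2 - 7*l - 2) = l^4 - 10*l^3 + 19*l^2 + 6*l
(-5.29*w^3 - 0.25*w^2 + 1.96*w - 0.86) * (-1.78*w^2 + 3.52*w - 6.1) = 9.4162*w^5 - 18.1758*w^4 + 27.9002*w^3 + 9.955*w^2 - 14.9832*w + 5.246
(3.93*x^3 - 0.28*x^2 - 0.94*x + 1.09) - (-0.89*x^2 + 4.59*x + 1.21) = 3.93*x^3 + 0.61*x^2 - 5.53*x - 0.12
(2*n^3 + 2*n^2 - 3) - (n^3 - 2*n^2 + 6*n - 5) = n^3 + 4*n^2 - 6*n + 2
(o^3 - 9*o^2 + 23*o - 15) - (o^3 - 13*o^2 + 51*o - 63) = 4*o^2 - 28*o + 48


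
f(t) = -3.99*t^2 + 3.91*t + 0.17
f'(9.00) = -67.91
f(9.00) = -287.83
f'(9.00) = -67.91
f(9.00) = -287.83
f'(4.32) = -30.56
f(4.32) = -57.40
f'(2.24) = -13.97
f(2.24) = -11.09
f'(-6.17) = 53.15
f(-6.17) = -175.85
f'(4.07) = -28.57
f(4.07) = -50.01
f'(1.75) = -10.06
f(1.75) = -5.21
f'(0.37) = 0.96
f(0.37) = 1.07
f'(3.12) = -20.99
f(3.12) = -26.47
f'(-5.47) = 47.56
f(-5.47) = -140.60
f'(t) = 3.91 - 7.98*t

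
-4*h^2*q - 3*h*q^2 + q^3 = q*(-4*h + q)*(h + q)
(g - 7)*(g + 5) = g^2 - 2*g - 35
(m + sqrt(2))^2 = m^2 + 2*sqrt(2)*m + 2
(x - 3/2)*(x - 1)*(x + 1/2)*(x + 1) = x^4 - x^3 - 7*x^2/4 + x + 3/4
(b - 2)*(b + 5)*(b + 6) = b^3 + 9*b^2 + 8*b - 60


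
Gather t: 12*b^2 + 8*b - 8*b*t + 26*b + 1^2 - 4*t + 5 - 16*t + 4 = 12*b^2 + 34*b + t*(-8*b - 20) + 10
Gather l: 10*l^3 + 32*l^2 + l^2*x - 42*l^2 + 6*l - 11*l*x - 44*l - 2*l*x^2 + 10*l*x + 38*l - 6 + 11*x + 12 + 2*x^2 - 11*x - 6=10*l^3 + l^2*(x - 10) + l*(-2*x^2 - x) + 2*x^2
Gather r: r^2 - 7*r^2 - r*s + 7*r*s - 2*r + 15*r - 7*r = -6*r^2 + r*(6*s + 6)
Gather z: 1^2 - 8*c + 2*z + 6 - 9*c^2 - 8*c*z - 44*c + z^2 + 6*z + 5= -9*c^2 - 52*c + z^2 + z*(8 - 8*c) + 12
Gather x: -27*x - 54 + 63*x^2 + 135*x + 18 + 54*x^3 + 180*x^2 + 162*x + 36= 54*x^3 + 243*x^2 + 270*x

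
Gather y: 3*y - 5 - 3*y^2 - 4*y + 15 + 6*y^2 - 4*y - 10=3*y^2 - 5*y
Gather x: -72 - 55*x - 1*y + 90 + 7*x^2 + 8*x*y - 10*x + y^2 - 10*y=7*x^2 + x*(8*y - 65) + y^2 - 11*y + 18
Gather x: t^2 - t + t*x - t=t^2 + t*x - 2*t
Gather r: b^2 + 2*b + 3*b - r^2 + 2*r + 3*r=b^2 + 5*b - r^2 + 5*r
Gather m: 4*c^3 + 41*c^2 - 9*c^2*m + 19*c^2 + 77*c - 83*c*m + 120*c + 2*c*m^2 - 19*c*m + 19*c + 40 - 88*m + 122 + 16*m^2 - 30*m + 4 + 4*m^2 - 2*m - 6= 4*c^3 + 60*c^2 + 216*c + m^2*(2*c + 20) + m*(-9*c^2 - 102*c - 120) + 160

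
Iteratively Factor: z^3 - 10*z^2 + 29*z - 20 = (z - 1)*(z^2 - 9*z + 20) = (z - 4)*(z - 1)*(z - 5)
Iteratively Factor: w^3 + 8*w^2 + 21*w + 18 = (w + 2)*(w^2 + 6*w + 9) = (w + 2)*(w + 3)*(w + 3)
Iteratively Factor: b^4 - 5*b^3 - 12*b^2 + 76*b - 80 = (b - 2)*(b^3 - 3*b^2 - 18*b + 40) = (b - 2)*(b + 4)*(b^2 - 7*b + 10) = (b - 5)*(b - 2)*(b + 4)*(b - 2)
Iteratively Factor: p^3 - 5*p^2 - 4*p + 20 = (p - 2)*(p^2 - 3*p - 10) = (p - 2)*(p + 2)*(p - 5)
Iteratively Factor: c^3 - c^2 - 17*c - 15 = (c + 3)*(c^2 - 4*c - 5) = (c - 5)*(c + 3)*(c + 1)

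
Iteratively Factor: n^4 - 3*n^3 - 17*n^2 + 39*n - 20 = (n - 1)*(n^3 - 2*n^2 - 19*n + 20) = (n - 1)*(n + 4)*(n^2 - 6*n + 5) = (n - 1)^2*(n + 4)*(n - 5)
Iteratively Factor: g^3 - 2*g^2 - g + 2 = (g - 1)*(g^2 - g - 2) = (g - 1)*(g + 1)*(g - 2)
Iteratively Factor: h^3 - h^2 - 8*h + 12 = (h - 2)*(h^2 + h - 6) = (h - 2)*(h + 3)*(h - 2)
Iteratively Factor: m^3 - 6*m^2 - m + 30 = (m - 3)*(m^2 - 3*m - 10) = (m - 5)*(m - 3)*(m + 2)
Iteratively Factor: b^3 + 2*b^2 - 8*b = (b - 2)*(b^2 + 4*b) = b*(b - 2)*(b + 4)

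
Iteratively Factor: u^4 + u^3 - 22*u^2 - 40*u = (u + 2)*(u^3 - u^2 - 20*u) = (u + 2)*(u + 4)*(u^2 - 5*u) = u*(u + 2)*(u + 4)*(u - 5)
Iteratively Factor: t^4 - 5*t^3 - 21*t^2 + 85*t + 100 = (t + 1)*(t^3 - 6*t^2 - 15*t + 100) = (t - 5)*(t + 1)*(t^2 - t - 20) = (t - 5)^2*(t + 1)*(t + 4)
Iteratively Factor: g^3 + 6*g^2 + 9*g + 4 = (g + 1)*(g^2 + 5*g + 4) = (g + 1)^2*(g + 4)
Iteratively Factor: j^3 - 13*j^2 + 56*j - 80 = (j - 4)*(j^2 - 9*j + 20) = (j - 4)^2*(j - 5)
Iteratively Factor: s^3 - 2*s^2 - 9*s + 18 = (s - 3)*(s^2 + s - 6) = (s - 3)*(s - 2)*(s + 3)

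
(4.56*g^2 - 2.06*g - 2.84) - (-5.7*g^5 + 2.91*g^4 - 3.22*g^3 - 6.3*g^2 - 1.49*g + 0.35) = 5.7*g^5 - 2.91*g^4 + 3.22*g^3 + 10.86*g^2 - 0.57*g - 3.19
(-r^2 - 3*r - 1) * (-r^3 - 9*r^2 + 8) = r^5 + 12*r^4 + 28*r^3 + r^2 - 24*r - 8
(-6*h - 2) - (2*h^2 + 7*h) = -2*h^2 - 13*h - 2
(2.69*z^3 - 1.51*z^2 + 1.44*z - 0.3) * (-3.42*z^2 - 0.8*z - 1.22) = -9.1998*z^5 + 3.0122*z^4 - 6.9986*z^3 + 1.7162*z^2 - 1.5168*z + 0.366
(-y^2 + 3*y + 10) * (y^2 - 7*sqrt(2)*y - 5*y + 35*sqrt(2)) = -y^4 + 8*y^3 + 7*sqrt(2)*y^3 - 56*sqrt(2)*y^2 - 5*y^2 - 50*y + 35*sqrt(2)*y + 350*sqrt(2)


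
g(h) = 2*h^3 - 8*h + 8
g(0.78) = 2.71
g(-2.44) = -1.53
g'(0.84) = -3.77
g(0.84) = 2.47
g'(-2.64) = 33.82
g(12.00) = 3368.00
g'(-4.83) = 131.97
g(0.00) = 8.00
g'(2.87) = 41.42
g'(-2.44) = 27.72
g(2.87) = 32.32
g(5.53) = 301.98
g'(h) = 6*h^2 - 8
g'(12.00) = 856.00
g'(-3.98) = 87.04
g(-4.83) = -178.72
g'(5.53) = 175.49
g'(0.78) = -4.35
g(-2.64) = -7.68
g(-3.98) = -86.25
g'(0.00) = -8.00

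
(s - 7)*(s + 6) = s^2 - s - 42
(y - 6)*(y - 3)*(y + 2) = y^3 - 7*y^2 + 36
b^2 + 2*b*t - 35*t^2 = (b - 5*t)*(b + 7*t)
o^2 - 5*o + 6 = (o - 3)*(o - 2)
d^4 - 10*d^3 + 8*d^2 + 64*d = d*(d - 8)*(d - 4)*(d + 2)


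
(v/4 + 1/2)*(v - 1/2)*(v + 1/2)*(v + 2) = v^4/4 + v^3 + 15*v^2/16 - v/4 - 1/4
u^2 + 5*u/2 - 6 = (u - 3/2)*(u + 4)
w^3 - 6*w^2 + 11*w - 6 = (w - 3)*(w - 2)*(w - 1)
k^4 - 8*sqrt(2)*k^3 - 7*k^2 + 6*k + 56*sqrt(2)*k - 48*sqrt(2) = (k - 2)*(k - 1)*(k + 3)*(k - 8*sqrt(2))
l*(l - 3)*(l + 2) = l^3 - l^2 - 6*l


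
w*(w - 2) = w^2 - 2*w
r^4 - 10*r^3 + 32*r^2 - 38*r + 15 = (r - 5)*(r - 3)*(r - 1)^2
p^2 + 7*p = p*(p + 7)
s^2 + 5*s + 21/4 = (s + 3/2)*(s + 7/2)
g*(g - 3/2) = g^2 - 3*g/2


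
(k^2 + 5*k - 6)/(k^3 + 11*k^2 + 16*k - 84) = (k - 1)/(k^2 + 5*k - 14)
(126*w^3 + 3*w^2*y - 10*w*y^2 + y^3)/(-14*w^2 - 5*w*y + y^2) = (-18*w^2 - 3*w*y + y^2)/(2*w + y)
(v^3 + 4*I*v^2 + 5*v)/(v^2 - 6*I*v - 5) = v*(v + 5*I)/(v - 5*I)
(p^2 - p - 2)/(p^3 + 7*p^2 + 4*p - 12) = (p^2 - p - 2)/(p^3 + 7*p^2 + 4*p - 12)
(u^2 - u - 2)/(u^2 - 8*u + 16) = (u^2 - u - 2)/(u^2 - 8*u + 16)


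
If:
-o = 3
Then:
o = -3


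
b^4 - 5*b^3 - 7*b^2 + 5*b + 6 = (b - 6)*(b - 1)*(b + 1)^2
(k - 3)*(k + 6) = k^2 + 3*k - 18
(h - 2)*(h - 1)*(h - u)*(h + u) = h^4 - 3*h^3 - h^2*u^2 + 2*h^2 + 3*h*u^2 - 2*u^2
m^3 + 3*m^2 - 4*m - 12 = (m - 2)*(m + 2)*(m + 3)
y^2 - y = y*(y - 1)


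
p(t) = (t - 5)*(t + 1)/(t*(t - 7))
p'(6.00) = -2.31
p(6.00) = -1.17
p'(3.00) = -0.22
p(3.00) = 0.67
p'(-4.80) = -0.05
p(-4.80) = 0.66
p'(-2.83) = -0.11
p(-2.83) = 0.52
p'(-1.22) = -0.51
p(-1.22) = 0.14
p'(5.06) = -0.64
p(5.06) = -0.04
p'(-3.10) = -0.10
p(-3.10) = 0.54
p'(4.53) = -0.41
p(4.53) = 0.23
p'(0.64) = -1.80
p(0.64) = 1.76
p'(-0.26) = -10.61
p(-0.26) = -2.06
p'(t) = (t - 5)/(t*(t - 7)) + (t + 1)/(t*(t - 7)) - (t - 5)*(t + 1)/(t*(t - 7)^2) - (t - 5)*(t + 1)/(t^2*(t - 7)) = (-3*t^2 + 10*t - 35)/(t^2*(t^2 - 14*t + 49))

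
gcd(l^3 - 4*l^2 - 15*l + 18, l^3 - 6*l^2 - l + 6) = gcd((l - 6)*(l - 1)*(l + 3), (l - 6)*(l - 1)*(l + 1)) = l^2 - 7*l + 6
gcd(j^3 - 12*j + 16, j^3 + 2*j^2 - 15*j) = 1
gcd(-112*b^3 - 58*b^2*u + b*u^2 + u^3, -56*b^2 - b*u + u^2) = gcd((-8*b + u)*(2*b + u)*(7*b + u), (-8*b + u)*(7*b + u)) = -56*b^2 - b*u + u^2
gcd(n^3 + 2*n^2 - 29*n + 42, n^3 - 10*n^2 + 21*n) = n - 3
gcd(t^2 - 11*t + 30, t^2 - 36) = t - 6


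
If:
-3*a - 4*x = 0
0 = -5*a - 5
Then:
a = -1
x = 3/4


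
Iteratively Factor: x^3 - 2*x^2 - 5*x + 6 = (x + 2)*(x^2 - 4*x + 3) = (x - 3)*(x + 2)*(x - 1)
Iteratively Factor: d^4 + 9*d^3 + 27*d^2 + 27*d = (d)*(d^3 + 9*d^2 + 27*d + 27) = d*(d + 3)*(d^2 + 6*d + 9) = d*(d + 3)^2*(d + 3)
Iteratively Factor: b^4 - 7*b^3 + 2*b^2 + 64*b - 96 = (b + 3)*(b^3 - 10*b^2 + 32*b - 32) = (b - 4)*(b + 3)*(b^2 - 6*b + 8) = (b - 4)*(b - 2)*(b + 3)*(b - 4)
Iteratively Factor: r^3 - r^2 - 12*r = (r + 3)*(r^2 - 4*r) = (r - 4)*(r + 3)*(r)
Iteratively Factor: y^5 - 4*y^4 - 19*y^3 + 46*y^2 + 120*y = (y - 5)*(y^4 + y^3 - 14*y^2 - 24*y) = y*(y - 5)*(y^3 + y^2 - 14*y - 24) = y*(y - 5)*(y + 3)*(y^2 - 2*y - 8) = y*(y - 5)*(y + 2)*(y + 3)*(y - 4)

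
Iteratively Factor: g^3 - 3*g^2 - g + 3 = (g - 3)*(g^2 - 1) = (g - 3)*(g - 1)*(g + 1)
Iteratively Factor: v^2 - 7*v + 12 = (v - 3)*(v - 4)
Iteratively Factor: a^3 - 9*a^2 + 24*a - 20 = (a - 2)*(a^2 - 7*a + 10) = (a - 5)*(a - 2)*(a - 2)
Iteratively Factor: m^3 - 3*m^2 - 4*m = (m - 4)*(m^2 + m) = m*(m - 4)*(m + 1)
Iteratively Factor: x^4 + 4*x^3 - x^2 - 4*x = (x + 1)*(x^3 + 3*x^2 - 4*x) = x*(x + 1)*(x^2 + 3*x - 4) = x*(x - 1)*(x + 1)*(x + 4)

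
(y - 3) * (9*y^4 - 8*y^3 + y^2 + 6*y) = 9*y^5 - 35*y^4 + 25*y^3 + 3*y^2 - 18*y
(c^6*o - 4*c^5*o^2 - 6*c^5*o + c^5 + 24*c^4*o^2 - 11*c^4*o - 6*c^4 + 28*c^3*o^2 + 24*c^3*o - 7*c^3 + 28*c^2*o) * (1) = c^6*o - 4*c^5*o^2 - 6*c^5*o + c^5 + 24*c^4*o^2 - 11*c^4*o - 6*c^4 + 28*c^3*o^2 + 24*c^3*o - 7*c^3 + 28*c^2*o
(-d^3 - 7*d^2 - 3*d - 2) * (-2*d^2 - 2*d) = 2*d^5 + 16*d^4 + 20*d^3 + 10*d^2 + 4*d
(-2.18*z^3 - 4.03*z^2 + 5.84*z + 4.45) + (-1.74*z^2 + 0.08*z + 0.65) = -2.18*z^3 - 5.77*z^2 + 5.92*z + 5.1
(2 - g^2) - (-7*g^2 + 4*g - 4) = 6*g^2 - 4*g + 6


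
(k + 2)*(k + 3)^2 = k^3 + 8*k^2 + 21*k + 18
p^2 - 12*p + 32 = (p - 8)*(p - 4)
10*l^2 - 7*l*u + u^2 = (-5*l + u)*(-2*l + u)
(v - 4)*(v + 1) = v^2 - 3*v - 4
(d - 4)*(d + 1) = d^2 - 3*d - 4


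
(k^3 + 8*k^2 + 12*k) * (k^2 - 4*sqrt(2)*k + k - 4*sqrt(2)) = k^5 - 4*sqrt(2)*k^4 + 9*k^4 - 36*sqrt(2)*k^3 + 20*k^3 - 80*sqrt(2)*k^2 + 12*k^2 - 48*sqrt(2)*k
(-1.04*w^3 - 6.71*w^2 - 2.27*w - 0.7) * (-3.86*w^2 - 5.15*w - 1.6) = 4.0144*w^5 + 31.2566*w^4 + 44.9827*w^3 + 25.1285*w^2 + 7.237*w + 1.12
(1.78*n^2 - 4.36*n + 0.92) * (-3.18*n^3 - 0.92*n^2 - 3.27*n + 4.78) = -5.6604*n^5 + 12.2272*n^4 - 4.735*n^3 + 21.9192*n^2 - 23.8492*n + 4.3976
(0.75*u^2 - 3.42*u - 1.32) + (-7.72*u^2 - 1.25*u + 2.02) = -6.97*u^2 - 4.67*u + 0.7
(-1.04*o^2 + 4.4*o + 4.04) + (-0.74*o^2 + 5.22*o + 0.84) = -1.78*o^2 + 9.62*o + 4.88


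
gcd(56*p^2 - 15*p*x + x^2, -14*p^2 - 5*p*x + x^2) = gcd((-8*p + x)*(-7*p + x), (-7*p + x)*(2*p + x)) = -7*p + x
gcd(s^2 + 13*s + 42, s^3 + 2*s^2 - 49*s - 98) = s + 7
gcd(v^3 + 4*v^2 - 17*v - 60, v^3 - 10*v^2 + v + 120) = v + 3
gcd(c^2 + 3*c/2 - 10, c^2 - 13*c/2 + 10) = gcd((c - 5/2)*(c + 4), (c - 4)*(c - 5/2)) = c - 5/2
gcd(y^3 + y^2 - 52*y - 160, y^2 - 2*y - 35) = y + 5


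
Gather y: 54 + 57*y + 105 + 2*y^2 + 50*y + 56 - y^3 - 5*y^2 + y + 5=-y^3 - 3*y^2 + 108*y + 220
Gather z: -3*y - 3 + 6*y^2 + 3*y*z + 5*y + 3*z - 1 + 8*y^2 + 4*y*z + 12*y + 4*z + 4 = 14*y^2 + 14*y + z*(7*y + 7)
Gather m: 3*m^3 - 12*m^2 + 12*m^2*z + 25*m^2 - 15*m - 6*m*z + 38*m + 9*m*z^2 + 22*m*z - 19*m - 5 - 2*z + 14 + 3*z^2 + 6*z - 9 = 3*m^3 + m^2*(12*z + 13) + m*(9*z^2 + 16*z + 4) + 3*z^2 + 4*z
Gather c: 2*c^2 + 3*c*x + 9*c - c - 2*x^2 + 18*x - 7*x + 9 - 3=2*c^2 + c*(3*x + 8) - 2*x^2 + 11*x + 6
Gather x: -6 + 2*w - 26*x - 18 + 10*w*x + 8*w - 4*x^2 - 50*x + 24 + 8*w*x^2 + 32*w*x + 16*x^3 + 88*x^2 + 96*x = 10*w + 16*x^3 + x^2*(8*w + 84) + x*(42*w + 20)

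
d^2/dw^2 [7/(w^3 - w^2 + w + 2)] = 14*((1 - 3*w)*(w^3 - w^2 + w + 2) + (3*w^2 - 2*w + 1)^2)/(w^3 - w^2 + w + 2)^3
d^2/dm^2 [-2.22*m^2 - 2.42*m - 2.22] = -4.44000000000000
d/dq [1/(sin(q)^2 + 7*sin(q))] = -(2*sin(q) + 7)*cos(q)/((sin(q) + 7)^2*sin(q)^2)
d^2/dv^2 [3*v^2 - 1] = 6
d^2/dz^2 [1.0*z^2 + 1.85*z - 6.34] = 2.00000000000000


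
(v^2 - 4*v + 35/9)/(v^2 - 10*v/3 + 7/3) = (v - 5/3)/(v - 1)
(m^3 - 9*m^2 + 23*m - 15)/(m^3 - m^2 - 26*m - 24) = (-m^3 + 9*m^2 - 23*m + 15)/(-m^3 + m^2 + 26*m + 24)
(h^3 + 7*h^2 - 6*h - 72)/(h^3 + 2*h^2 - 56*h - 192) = (h - 3)/(h - 8)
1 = 1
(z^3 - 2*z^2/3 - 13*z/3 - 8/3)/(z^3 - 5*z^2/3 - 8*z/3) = (z + 1)/z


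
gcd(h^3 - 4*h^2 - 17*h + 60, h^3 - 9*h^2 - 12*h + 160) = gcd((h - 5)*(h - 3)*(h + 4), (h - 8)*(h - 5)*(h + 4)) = h^2 - h - 20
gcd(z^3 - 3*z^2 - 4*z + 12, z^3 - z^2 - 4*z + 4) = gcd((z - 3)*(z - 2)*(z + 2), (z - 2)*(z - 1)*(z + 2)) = z^2 - 4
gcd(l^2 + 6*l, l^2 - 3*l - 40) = 1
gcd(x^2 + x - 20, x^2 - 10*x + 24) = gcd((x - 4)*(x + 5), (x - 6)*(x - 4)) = x - 4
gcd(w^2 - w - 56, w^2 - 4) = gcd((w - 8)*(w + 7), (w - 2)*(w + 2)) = 1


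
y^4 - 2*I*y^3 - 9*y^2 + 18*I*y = y*(y - 3)*(y + 3)*(y - 2*I)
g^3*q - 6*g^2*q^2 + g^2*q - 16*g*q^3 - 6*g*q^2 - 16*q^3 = (g - 8*q)*(g + 2*q)*(g*q + q)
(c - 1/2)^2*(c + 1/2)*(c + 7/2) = c^4 + 3*c^3 - 2*c^2 - 3*c/4 + 7/16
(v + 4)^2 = v^2 + 8*v + 16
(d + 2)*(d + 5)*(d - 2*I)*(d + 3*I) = d^4 + 7*d^3 + I*d^3 + 16*d^2 + 7*I*d^2 + 42*d + 10*I*d + 60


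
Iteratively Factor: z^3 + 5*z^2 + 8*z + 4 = (z + 2)*(z^2 + 3*z + 2) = (z + 2)^2*(z + 1)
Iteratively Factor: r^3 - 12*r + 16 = (r + 4)*(r^2 - 4*r + 4) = (r - 2)*(r + 4)*(r - 2)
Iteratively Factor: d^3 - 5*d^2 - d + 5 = (d - 5)*(d^2 - 1) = (d - 5)*(d - 1)*(d + 1)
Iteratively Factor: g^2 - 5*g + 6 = (g - 2)*(g - 3)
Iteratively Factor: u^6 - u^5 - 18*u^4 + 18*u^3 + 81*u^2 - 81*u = (u + 3)*(u^5 - 4*u^4 - 6*u^3 + 36*u^2 - 27*u) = (u + 3)^2*(u^4 - 7*u^3 + 15*u^2 - 9*u) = (u - 3)*(u + 3)^2*(u^3 - 4*u^2 + 3*u) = (u - 3)*(u - 1)*(u + 3)^2*(u^2 - 3*u) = u*(u - 3)*(u - 1)*(u + 3)^2*(u - 3)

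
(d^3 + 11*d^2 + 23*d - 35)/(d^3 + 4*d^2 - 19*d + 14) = (d + 5)/(d - 2)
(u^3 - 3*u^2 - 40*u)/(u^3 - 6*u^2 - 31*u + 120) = u/(u - 3)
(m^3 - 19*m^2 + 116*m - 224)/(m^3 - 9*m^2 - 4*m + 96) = (m - 7)/(m + 3)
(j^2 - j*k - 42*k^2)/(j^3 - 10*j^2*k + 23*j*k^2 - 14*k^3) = (j + 6*k)/(j^2 - 3*j*k + 2*k^2)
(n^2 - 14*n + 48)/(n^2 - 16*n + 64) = (n - 6)/(n - 8)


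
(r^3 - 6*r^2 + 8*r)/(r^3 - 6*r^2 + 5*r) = (r^2 - 6*r + 8)/(r^2 - 6*r + 5)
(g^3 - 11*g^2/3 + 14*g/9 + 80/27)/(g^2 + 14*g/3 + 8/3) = (9*g^2 - 39*g + 40)/(9*(g + 4))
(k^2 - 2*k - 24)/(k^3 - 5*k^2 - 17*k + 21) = (k^2 - 2*k - 24)/(k^3 - 5*k^2 - 17*k + 21)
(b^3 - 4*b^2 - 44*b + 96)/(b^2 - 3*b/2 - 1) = 2*(b^2 - 2*b - 48)/(2*b + 1)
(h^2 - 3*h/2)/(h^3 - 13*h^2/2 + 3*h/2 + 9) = h/(h^2 - 5*h - 6)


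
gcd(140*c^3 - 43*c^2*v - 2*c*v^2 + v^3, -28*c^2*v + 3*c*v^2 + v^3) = -28*c^2 + 3*c*v + v^2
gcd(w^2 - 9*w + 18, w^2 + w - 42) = w - 6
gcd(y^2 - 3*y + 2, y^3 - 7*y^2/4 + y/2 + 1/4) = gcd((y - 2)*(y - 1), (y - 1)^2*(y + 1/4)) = y - 1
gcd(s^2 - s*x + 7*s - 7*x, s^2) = 1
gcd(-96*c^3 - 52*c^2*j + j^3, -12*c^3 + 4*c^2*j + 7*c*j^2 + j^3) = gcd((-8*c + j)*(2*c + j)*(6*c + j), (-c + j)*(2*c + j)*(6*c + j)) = 12*c^2 + 8*c*j + j^2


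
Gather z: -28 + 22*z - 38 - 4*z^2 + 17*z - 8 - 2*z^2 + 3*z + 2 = -6*z^2 + 42*z - 72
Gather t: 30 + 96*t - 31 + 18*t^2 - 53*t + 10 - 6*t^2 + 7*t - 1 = 12*t^2 + 50*t + 8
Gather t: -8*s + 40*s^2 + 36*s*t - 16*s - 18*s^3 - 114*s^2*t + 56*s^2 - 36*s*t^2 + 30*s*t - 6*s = -18*s^3 + 96*s^2 - 36*s*t^2 - 30*s + t*(-114*s^2 + 66*s)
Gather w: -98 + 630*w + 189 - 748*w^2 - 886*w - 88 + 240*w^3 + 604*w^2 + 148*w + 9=240*w^3 - 144*w^2 - 108*w + 12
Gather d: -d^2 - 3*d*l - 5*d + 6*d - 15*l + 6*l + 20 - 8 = -d^2 + d*(1 - 3*l) - 9*l + 12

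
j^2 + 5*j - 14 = (j - 2)*(j + 7)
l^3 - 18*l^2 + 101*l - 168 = (l - 8)*(l - 7)*(l - 3)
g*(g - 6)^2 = g^3 - 12*g^2 + 36*g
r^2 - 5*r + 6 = (r - 3)*(r - 2)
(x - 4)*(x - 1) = x^2 - 5*x + 4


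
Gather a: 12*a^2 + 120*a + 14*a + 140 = 12*a^2 + 134*a + 140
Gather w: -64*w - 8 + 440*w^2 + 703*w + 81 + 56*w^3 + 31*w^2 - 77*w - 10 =56*w^3 + 471*w^2 + 562*w + 63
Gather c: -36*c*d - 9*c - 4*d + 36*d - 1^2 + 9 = c*(-36*d - 9) + 32*d + 8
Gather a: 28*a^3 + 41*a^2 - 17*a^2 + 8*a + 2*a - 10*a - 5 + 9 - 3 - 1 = 28*a^3 + 24*a^2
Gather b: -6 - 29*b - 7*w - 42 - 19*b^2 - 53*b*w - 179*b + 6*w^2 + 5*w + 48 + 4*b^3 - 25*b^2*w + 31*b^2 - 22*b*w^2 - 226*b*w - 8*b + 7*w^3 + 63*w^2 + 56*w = 4*b^3 + b^2*(12 - 25*w) + b*(-22*w^2 - 279*w - 216) + 7*w^3 + 69*w^2 + 54*w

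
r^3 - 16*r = r*(r - 4)*(r + 4)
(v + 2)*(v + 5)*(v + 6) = v^3 + 13*v^2 + 52*v + 60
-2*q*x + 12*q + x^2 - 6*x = (-2*q + x)*(x - 6)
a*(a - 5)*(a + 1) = a^3 - 4*a^2 - 5*a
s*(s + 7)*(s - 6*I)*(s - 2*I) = s^4 + 7*s^3 - 8*I*s^3 - 12*s^2 - 56*I*s^2 - 84*s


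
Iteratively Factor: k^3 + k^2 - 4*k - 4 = (k + 2)*(k^2 - k - 2) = (k - 2)*(k + 2)*(k + 1)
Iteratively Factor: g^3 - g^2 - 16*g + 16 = (g + 4)*(g^2 - 5*g + 4) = (g - 1)*(g + 4)*(g - 4)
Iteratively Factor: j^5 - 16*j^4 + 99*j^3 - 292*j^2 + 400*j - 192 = (j - 4)*(j^4 - 12*j^3 + 51*j^2 - 88*j + 48) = (j - 4)*(j - 3)*(j^3 - 9*j^2 + 24*j - 16) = (j - 4)^2*(j - 3)*(j^2 - 5*j + 4) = (j - 4)^3*(j - 3)*(j - 1)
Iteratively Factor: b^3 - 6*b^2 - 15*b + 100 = (b - 5)*(b^2 - b - 20) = (b - 5)^2*(b + 4)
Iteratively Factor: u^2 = (u)*(u)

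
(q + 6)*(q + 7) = q^2 + 13*q + 42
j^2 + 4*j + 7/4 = (j + 1/2)*(j + 7/2)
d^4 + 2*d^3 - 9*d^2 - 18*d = d*(d - 3)*(d + 2)*(d + 3)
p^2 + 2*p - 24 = (p - 4)*(p + 6)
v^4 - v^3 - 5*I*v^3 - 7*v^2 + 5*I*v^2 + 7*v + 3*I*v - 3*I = (v - 1)*(v - 3*I)*(v - I)^2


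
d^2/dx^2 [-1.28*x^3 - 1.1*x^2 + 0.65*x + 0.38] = -7.68*x - 2.2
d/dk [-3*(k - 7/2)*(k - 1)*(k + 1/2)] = -9*k^2 + 24*k - 15/4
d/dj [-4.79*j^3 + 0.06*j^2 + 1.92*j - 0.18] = -14.37*j^2 + 0.12*j + 1.92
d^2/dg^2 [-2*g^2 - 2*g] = -4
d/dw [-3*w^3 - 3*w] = -9*w^2 - 3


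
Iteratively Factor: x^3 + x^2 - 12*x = (x)*(x^2 + x - 12) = x*(x - 3)*(x + 4)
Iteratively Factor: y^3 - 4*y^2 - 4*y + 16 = (y - 2)*(y^2 - 2*y - 8) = (y - 2)*(y + 2)*(y - 4)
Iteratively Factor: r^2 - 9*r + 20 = (r - 4)*(r - 5)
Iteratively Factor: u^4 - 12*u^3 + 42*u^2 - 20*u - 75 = (u - 5)*(u^3 - 7*u^2 + 7*u + 15) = (u - 5)*(u - 3)*(u^2 - 4*u - 5) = (u - 5)*(u - 3)*(u + 1)*(u - 5)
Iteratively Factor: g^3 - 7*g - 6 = (g + 1)*(g^2 - g - 6) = (g - 3)*(g + 1)*(g + 2)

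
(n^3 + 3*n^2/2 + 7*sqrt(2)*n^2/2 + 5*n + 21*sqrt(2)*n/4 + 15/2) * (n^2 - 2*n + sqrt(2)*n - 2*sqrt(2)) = n^5 - n^4/2 + 9*sqrt(2)*n^4/2 - 9*sqrt(2)*n^3/4 + 9*n^3 - 17*sqrt(2)*n^2/2 - 6*n^2 - 36*n - 5*sqrt(2)*n/2 - 15*sqrt(2)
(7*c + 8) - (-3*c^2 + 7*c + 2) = 3*c^2 + 6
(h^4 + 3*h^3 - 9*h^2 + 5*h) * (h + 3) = h^5 + 6*h^4 - 22*h^2 + 15*h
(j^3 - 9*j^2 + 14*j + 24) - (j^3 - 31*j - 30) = -9*j^2 + 45*j + 54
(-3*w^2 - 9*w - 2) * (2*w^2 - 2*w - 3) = -6*w^4 - 12*w^3 + 23*w^2 + 31*w + 6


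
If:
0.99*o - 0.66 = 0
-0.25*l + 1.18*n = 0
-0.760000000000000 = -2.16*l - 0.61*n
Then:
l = 0.33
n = 0.07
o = 0.67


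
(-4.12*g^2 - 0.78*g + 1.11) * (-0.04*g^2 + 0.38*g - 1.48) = 0.1648*g^4 - 1.5344*g^3 + 5.7568*g^2 + 1.5762*g - 1.6428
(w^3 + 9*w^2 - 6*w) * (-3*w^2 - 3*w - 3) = -3*w^5 - 30*w^4 - 12*w^3 - 9*w^2 + 18*w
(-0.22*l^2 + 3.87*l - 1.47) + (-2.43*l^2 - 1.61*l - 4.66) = -2.65*l^2 + 2.26*l - 6.13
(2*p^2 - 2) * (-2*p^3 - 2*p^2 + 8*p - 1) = -4*p^5 - 4*p^4 + 20*p^3 + 2*p^2 - 16*p + 2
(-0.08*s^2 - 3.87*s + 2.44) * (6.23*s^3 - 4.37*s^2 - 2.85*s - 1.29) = -0.4984*s^5 - 23.7605*s^4 + 32.3411*s^3 + 0.4699*s^2 - 1.9617*s - 3.1476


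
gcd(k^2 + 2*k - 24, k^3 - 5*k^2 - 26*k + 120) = k - 4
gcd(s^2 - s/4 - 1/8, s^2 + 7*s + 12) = 1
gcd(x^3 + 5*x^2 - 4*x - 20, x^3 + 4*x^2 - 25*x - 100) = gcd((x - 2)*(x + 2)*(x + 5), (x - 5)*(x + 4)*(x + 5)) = x + 5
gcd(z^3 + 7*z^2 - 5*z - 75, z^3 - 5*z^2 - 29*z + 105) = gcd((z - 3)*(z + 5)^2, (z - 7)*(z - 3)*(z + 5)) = z^2 + 2*z - 15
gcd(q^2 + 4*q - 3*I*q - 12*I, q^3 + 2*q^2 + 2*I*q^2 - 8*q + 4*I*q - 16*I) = q + 4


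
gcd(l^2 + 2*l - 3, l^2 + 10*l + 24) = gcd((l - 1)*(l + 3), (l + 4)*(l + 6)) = 1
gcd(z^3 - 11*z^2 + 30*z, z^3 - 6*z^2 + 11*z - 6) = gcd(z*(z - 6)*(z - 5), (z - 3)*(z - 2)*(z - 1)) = 1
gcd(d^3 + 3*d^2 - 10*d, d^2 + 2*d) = d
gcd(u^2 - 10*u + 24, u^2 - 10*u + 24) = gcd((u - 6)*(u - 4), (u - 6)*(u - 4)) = u^2 - 10*u + 24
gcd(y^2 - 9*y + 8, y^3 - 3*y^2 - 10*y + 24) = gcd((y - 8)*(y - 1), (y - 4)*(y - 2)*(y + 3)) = 1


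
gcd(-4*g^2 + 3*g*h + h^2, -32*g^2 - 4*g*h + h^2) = 4*g + h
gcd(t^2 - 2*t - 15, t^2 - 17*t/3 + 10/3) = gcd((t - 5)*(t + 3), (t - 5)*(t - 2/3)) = t - 5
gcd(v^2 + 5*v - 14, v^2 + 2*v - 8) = v - 2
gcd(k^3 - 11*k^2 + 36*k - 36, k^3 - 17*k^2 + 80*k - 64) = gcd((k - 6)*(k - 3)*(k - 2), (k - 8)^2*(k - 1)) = 1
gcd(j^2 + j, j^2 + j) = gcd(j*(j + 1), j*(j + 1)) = j^2 + j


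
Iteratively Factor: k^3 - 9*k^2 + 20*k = (k - 5)*(k^2 - 4*k) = (k - 5)*(k - 4)*(k)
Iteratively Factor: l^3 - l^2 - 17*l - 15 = (l - 5)*(l^2 + 4*l + 3) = (l - 5)*(l + 3)*(l + 1)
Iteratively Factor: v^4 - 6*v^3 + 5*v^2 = (v)*(v^3 - 6*v^2 + 5*v) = v*(v - 5)*(v^2 - v) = v^2*(v - 5)*(v - 1)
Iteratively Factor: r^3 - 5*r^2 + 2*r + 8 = (r - 2)*(r^2 - 3*r - 4) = (r - 2)*(r + 1)*(r - 4)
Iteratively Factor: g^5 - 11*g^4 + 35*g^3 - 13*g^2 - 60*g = (g - 5)*(g^4 - 6*g^3 + 5*g^2 + 12*g) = (g - 5)*(g + 1)*(g^3 - 7*g^2 + 12*g) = (g - 5)*(g - 3)*(g + 1)*(g^2 - 4*g) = (g - 5)*(g - 4)*(g - 3)*(g + 1)*(g)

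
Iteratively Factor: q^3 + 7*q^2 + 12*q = (q)*(q^2 + 7*q + 12) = q*(q + 4)*(q + 3)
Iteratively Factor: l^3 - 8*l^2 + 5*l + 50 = (l - 5)*(l^2 - 3*l - 10) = (l - 5)^2*(l + 2)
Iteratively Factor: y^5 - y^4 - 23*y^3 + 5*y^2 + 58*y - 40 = (y - 1)*(y^4 - 23*y^2 - 18*y + 40) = (y - 1)*(y + 4)*(y^3 - 4*y^2 - 7*y + 10) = (y - 1)*(y + 2)*(y + 4)*(y^2 - 6*y + 5) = (y - 5)*(y - 1)*(y + 2)*(y + 4)*(y - 1)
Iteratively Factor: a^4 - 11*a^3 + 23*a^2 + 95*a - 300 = (a + 3)*(a^3 - 14*a^2 + 65*a - 100) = (a - 5)*(a + 3)*(a^2 - 9*a + 20) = (a - 5)*(a - 4)*(a + 3)*(a - 5)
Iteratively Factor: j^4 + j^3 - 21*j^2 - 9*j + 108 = (j - 3)*(j^3 + 4*j^2 - 9*j - 36) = (j - 3)*(j + 4)*(j^2 - 9) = (j - 3)^2*(j + 4)*(j + 3)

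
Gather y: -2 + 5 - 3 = 0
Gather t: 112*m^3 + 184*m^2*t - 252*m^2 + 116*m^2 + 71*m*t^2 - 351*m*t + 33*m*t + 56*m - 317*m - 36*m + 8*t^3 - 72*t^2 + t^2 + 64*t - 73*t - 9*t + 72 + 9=112*m^3 - 136*m^2 - 297*m + 8*t^3 + t^2*(71*m - 71) + t*(184*m^2 - 318*m - 18) + 81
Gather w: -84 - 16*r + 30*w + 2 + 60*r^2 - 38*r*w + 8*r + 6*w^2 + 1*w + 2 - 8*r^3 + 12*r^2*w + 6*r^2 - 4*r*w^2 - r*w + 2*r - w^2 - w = -8*r^3 + 66*r^2 - 6*r + w^2*(5 - 4*r) + w*(12*r^2 - 39*r + 30) - 80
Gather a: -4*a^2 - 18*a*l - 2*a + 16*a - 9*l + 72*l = -4*a^2 + a*(14 - 18*l) + 63*l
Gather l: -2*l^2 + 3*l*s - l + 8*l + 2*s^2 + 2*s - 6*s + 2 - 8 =-2*l^2 + l*(3*s + 7) + 2*s^2 - 4*s - 6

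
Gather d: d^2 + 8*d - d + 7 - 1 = d^2 + 7*d + 6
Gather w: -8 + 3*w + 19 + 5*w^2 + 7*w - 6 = 5*w^2 + 10*w + 5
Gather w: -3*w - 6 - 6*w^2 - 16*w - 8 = -6*w^2 - 19*w - 14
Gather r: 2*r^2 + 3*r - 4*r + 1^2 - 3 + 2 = 2*r^2 - r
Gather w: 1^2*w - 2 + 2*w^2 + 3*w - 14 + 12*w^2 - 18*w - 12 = 14*w^2 - 14*w - 28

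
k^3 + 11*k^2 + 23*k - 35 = (k - 1)*(k + 5)*(k + 7)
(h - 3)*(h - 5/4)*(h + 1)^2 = h^4 - 9*h^3/4 - 15*h^2/4 + 13*h/4 + 15/4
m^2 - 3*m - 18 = (m - 6)*(m + 3)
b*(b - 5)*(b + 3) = b^3 - 2*b^2 - 15*b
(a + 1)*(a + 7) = a^2 + 8*a + 7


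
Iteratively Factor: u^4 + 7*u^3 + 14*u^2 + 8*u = (u + 2)*(u^3 + 5*u^2 + 4*u) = u*(u + 2)*(u^2 + 5*u + 4) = u*(u + 2)*(u + 4)*(u + 1)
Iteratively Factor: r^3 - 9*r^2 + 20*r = (r - 4)*(r^2 - 5*r) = r*(r - 4)*(r - 5)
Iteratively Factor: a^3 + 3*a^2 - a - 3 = (a + 3)*(a^2 - 1) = (a - 1)*(a + 3)*(a + 1)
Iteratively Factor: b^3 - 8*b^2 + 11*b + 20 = (b - 5)*(b^2 - 3*b - 4) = (b - 5)*(b + 1)*(b - 4)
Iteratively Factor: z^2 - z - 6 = (z - 3)*(z + 2)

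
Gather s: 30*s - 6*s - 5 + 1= 24*s - 4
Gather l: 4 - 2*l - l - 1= 3 - 3*l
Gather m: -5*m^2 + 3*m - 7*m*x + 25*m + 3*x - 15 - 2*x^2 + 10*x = -5*m^2 + m*(28 - 7*x) - 2*x^2 + 13*x - 15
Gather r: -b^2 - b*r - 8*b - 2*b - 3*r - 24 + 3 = -b^2 - 10*b + r*(-b - 3) - 21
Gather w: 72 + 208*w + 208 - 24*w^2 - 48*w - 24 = -24*w^2 + 160*w + 256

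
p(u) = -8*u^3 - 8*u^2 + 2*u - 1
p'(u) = -24*u^2 - 16*u + 2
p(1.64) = -54.52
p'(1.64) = -88.79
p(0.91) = -11.83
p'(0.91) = -32.43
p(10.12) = -9091.55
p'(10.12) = -2617.87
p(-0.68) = -3.54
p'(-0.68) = 1.78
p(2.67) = -204.96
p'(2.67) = -211.81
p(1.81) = -71.03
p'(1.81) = -105.59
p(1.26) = -27.18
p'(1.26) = -56.26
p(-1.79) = 15.67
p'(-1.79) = -46.26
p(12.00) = -14953.00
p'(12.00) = -3646.00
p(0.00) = -1.00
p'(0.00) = 2.00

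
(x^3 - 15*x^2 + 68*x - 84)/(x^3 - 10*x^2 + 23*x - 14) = (x - 6)/(x - 1)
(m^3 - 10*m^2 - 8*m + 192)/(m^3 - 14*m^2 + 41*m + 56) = (m^2 - 2*m - 24)/(m^2 - 6*m - 7)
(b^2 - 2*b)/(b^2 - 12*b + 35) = b*(b - 2)/(b^2 - 12*b + 35)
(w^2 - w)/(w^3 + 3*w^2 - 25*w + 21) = w/(w^2 + 4*w - 21)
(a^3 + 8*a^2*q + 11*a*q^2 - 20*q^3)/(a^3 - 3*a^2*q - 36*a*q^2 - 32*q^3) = (-a^2 - 4*a*q + 5*q^2)/(-a^2 + 7*a*q + 8*q^2)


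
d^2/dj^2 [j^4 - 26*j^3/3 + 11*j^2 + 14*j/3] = 12*j^2 - 52*j + 22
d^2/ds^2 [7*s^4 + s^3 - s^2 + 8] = 84*s^2 + 6*s - 2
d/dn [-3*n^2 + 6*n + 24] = 6 - 6*n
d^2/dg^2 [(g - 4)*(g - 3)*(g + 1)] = 6*g - 12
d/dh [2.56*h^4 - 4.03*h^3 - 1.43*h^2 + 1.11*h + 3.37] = 10.24*h^3 - 12.09*h^2 - 2.86*h + 1.11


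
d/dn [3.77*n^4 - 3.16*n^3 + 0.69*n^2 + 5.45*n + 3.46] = 15.08*n^3 - 9.48*n^2 + 1.38*n + 5.45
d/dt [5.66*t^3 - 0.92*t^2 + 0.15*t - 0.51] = 16.98*t^2 - 1.84*t + 0.15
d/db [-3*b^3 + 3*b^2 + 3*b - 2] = -9*b^2 + 6*b + 3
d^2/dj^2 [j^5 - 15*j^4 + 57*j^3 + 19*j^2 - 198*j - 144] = 20*j^3 - 180*j^2 + 342*j + 38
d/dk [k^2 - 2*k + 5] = 2*k - 2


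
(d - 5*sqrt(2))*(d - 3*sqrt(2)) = d^2 - 8*sqrt(2)*d + 30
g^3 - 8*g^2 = g^2*(g - 8)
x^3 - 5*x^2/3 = x^2*(x - 5/3)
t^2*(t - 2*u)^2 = t^4 - 4*t^3*u + 4*t^2*u^2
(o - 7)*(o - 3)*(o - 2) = o^3 - 12*o^2 + 41*o - 42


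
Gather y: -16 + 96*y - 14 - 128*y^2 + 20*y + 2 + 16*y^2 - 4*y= -112*y^2 + 112*y - 28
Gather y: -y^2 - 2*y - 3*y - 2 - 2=-y^2 - 5*y - 4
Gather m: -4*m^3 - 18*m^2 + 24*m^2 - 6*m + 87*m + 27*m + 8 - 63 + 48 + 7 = -4*m^3 + 6*m^2 + 108*m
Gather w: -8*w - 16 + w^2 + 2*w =w^2 - 6*w - 16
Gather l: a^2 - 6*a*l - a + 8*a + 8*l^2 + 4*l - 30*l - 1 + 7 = a^2 + 7*a + 8*l^2 + l*(-6*a - 26) + 6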